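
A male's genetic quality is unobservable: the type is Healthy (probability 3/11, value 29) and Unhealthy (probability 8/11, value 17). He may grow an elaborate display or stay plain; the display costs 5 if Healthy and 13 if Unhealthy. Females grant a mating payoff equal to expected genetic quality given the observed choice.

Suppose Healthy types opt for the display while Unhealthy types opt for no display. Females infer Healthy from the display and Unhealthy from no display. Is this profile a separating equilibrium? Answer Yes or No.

Yes

Under these beliefs, the display earns mating payoff 29 and no display earns mating payoff 17.
Healthy: the display nets 29 − 5 = 24; no display nets 17. Healthy prefers the display.
Unhealthy: the display nets 29 − 13 = 16; no display nets 17. Unhealthy prefers no display.
Neither type deviates, so the separating profile is an equilibrium.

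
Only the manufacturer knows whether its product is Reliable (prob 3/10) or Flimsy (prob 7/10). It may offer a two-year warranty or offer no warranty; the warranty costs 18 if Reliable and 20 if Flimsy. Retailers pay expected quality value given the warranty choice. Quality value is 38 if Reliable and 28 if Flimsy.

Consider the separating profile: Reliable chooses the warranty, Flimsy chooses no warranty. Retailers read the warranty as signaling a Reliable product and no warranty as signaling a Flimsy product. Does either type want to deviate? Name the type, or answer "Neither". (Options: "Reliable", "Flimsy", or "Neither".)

The warranty pays 38; no warranty pays 28.
Reliable: assigned the warranty, nets 38 − 18 = 20; deviating to no warranty nets 28.
Flimsy: assigned no warranty, nets 28; deviating to the warranty nets 38 − 20 = 18.
The Reliable type gains 8 by deviating.

Reliable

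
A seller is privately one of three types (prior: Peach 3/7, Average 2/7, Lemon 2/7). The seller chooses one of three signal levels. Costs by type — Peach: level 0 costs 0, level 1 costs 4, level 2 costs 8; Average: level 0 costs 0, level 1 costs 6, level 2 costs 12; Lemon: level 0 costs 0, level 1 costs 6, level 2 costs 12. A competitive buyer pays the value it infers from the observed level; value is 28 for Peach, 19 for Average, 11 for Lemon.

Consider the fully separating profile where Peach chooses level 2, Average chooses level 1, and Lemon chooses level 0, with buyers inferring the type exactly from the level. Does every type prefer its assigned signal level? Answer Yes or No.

Separating prices: level 2 → 28, level 1 → 19, level 0 → 11.
Peach (assigned level 2): level 0: 11 − 0 = 11; level 1: 19 − 4 = 15; level 2: 28 − 8 = 20. Peach stays.
Average (assigned level 1): level 0: 11 − 0 = 11; level 1: 19 − 6 = 13; level 2: 28 − 12 = 16. Average prefers level 2.
Lemon (assigned level 0): level 0: 11 − 0 = 11; level 1: 19 − 6 = 13; level 2: 28 − 12 = 16. Lemon prefers level 2.
At least one type deviates; the separating profile fails.

No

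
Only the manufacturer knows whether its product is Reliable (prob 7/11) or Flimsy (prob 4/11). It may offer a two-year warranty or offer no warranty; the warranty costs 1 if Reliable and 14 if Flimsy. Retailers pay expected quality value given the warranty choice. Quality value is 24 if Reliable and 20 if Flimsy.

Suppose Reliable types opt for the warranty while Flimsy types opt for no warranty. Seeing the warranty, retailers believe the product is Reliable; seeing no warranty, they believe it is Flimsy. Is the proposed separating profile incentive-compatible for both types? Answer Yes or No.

Yes

Under these beliefs, the warranty earns price 24 and no warranty earns price 20.
Reliable: the warranty nets 24 − 1 = 23; no warranty nets 20. Reliable prefers the warranty.
Flimsy: the warranty nets 24 − 14 = 10; no warranty nets 20. Flimsy prefers no warranty.
Neither type deviates, so the separating profile is an equilibrium.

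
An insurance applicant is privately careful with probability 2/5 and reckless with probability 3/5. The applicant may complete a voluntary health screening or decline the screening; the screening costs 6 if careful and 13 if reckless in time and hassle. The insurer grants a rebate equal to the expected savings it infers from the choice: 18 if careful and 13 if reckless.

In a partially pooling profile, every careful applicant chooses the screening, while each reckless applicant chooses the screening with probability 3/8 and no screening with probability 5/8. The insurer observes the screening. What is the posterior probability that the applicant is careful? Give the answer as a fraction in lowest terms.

16/25

P(the screening) = (2/5)·1 + (3/5)·(3/8) = 5/8.
By Bayes' rule, P(careful | the screening) = (2/5) / (5/8) = 16/25.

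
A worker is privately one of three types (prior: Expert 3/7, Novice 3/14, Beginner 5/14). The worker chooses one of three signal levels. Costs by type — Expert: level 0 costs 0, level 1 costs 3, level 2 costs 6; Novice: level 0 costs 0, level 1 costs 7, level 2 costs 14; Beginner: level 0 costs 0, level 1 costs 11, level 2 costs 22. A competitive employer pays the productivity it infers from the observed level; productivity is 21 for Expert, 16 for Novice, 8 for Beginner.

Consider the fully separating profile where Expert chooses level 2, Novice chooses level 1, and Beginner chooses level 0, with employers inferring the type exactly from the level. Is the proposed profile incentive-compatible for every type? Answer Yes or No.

Yes

Separating wages: level 2 → 21, level 1 → 16, level 0 → 8.
Expert (assigned level 2): level 0: 8 − 0 = 8; level 1: 16 − 3 = 13; level 2: 21 − 6 = 15. Expert stays.
Novice (assigned level 1): level 0: 8 − 0 = 8; level 1: 16 − 7 = 9; level 2: 21 − 14 = 7. Novice stays.
Beginner (assigned level 0): level 0: 8 − 0 = 8; level 1: 16 − 11 = 5; level 2: 21 − 22 = -1. Beginner stays.
Every type prefers its assigned level; separation holds.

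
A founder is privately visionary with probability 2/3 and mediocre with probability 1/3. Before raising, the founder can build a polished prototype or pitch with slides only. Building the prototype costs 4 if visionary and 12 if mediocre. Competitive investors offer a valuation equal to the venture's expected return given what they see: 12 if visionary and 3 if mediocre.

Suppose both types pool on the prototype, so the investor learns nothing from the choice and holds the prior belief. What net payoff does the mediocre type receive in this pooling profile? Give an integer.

-3

Pooled valuation = 2/3·12 + 1/3·3 = 9.
mediocre pays cost 12 for the prototype, so net payoff = 9 − 12 = -3.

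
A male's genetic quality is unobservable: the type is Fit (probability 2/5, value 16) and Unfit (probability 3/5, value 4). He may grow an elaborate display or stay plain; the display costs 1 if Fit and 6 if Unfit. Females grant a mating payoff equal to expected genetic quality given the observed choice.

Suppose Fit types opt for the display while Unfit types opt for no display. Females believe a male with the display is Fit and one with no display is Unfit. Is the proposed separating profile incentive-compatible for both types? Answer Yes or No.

No

Under these beliefs, the display earns mating payoff 16 and no display earns mating payoff 4.
Fit: the display nets 16 − 1 = 15; no display nets 4. Fit prefers the display.
Unfit: the display nets 16 − 6 = 10; no display nets 4. Unfit would deviate to the display.
Unfit has a profitable deviation, so the profile is not an equilibrium.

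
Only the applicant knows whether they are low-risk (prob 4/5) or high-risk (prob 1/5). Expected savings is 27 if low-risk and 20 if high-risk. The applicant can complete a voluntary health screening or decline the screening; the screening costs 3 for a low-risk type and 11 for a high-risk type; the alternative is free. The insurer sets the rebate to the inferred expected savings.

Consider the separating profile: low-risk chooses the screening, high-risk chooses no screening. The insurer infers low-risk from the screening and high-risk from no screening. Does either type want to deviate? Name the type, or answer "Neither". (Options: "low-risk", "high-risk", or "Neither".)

Neither

The screening pays 27; no screening pays 20.
low-risk: assigned the screening, nets 27 − 3 = 24; deviating to no screening nets 20.
high-risk: assigned no screening, nets 20; deviating to the screening nets 27 − 11 = 16.
Both types strictly prefer their assigned action; no profitable deviation.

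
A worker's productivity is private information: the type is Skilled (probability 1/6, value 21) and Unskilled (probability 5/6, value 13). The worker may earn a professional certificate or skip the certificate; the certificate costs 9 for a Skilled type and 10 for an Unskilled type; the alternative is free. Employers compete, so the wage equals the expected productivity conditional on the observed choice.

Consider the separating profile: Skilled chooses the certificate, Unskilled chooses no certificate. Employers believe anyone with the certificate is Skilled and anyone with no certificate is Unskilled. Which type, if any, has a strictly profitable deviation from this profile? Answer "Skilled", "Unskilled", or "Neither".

The certificate pays 21; no certificate pays 13.
Skilled: assigned the certificate, nets 21 − 9 = 12; deviating to no certificate nets 13.
Unskilled: assigned no certificate, nets 13; deviating to the certificate nets 21 − 10 = 11.
The Skilled type gains 1 by deviating.

Skilled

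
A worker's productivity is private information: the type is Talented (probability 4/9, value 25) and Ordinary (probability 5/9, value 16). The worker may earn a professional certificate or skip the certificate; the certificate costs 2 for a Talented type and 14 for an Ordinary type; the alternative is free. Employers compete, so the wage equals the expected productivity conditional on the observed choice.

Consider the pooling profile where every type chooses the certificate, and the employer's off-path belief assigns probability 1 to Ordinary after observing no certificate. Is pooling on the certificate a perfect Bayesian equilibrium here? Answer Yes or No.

No

On path, the employer holds the prior and pays 4/9·25 + 5/9·16 = 20. Off path (no certificate), believing Ordinary, it pays 16.
Talented: the certificate nets 20 − 2 = 18; no certificate nets 16. Talented stays.
Ordinary: the certificate nets 20 − 14 = 6; no certificate nets 16. Ordinary would deviate.
A type deviates, so pooling fails.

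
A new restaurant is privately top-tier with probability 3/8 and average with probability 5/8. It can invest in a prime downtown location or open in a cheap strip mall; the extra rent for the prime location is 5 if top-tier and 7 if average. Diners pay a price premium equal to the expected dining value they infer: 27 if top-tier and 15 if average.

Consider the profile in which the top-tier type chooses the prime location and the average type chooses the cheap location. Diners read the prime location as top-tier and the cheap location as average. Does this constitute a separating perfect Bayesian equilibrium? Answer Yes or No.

No

Under these beliefs, the prime location earns price premium 27 and the cheap location earns price premium 15.
top-tier: the prime location nets 27 − 5 = 22; the cheap location nets 15. top-tier prefers the prime location.
average: the prime location nets 27 − 7 = 20; the cheap location nets 15. average would deviate to the prime location.
average has a profitable deviation, so the profile is not an equilibrium.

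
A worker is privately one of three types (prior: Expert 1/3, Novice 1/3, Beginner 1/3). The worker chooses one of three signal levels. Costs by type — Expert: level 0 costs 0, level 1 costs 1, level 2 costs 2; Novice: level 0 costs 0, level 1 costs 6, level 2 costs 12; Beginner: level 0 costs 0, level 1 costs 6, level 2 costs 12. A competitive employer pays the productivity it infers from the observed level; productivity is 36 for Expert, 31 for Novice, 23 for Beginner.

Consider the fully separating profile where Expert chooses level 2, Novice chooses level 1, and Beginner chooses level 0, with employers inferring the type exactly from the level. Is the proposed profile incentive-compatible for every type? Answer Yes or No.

Separating wages: level 2 → 36, level 1 → 31, level 0 → 23.
Expert (assigned level 2): level 0: 23 − 0 = 23; level 1: 31 − 1 = 30; level 2: 36 − 2 = 34. Expert stays.
Novice (assigned level 1): level 0: 23 − 0 = 23; level 1: 31 − 6 = 25; level 2: 36 − 12 = 24. Novice stays.
Beginner (assigned level 0): level 0: 23 − 0 = 23; level 1: 31 − 6 = 25; level 2: 36 − 12 = 24. Beginner prefers level 1.
At least one type deviates; the separating profile fails.

No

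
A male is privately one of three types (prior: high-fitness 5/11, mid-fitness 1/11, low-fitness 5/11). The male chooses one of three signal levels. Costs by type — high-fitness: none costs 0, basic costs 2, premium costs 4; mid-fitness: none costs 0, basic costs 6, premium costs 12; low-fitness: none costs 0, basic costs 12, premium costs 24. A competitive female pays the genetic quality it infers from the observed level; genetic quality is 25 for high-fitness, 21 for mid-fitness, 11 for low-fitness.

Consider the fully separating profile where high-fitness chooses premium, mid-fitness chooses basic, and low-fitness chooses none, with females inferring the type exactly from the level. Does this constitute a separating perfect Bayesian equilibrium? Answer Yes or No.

Yes

Separating mating payoffs: premium → 25, basic → 21, none → 11.
high-fitness (assigned premium): none: 11 − 0 = 11; basic: 21 − 2 = 19; premium: 25 − 4 = 21. high-fitness stays.
mid-fitness (assigned basic): none: 11 − 0 = 11; basic: 21 − 6 = 15; premium: 25 − 12 = 13. mid-fitness stays.
low-fitness (assigned none): none: 11 − 0 = 11; basic: 21 − 12 = 9; premium: 25 − 24 = 1. low-fitness stays.
Every type prefers its assigned level; separation holds.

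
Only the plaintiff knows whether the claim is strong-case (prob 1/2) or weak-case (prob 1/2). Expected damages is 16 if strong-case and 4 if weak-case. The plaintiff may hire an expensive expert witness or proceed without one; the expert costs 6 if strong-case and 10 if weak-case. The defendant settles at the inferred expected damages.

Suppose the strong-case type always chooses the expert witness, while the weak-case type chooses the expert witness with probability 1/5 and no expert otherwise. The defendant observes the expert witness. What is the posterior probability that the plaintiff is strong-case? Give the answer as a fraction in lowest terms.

P(the expert witness) = (1/2)·1 + (1/2)·(1/5) = 3/5.
By Bayes' rule, P(strong-case | the expert witness) = (1/2) / (3/5) = 5/6.

5/6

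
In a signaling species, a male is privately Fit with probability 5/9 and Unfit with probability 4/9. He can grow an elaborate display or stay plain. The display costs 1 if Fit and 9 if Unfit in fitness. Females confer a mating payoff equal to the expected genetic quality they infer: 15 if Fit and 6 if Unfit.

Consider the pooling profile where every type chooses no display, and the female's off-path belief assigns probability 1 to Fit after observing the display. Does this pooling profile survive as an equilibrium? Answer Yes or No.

No

On path, the female holds the prior and pays 5/9·15 + 4/9·6 = 11. Off path (the display), believing Fit, it pays 15.
Fit: no display nets 11; the display nets 15 − 1 = 14. Fit would deviate.
Unfit: no display nets 11; the display nets 15 − 9 = 6. Unfit stays.
A type deviates, so pooling fails.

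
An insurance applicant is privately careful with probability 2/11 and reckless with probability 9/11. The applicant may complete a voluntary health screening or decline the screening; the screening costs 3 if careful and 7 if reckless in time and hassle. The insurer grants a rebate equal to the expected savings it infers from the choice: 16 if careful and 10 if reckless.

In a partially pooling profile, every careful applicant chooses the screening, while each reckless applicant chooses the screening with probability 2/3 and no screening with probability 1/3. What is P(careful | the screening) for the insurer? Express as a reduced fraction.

P(the screening) = (2/11)·1 + (9/11)·(2/3) = 8/11.
By Bayes' rule, P(careful | the screening) = (2/11) / (8/11) = 1/4.

1/4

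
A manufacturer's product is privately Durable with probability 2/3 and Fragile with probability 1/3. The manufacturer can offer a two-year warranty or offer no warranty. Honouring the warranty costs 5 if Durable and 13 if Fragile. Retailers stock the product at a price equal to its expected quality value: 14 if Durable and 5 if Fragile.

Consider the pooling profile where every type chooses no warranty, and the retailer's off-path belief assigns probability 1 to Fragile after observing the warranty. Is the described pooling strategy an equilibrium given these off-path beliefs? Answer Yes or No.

Yes

On path, the retailer holds the prior and pays 2/3·14 + 1/3·5 = 11. Off path (the warranty), believing Fragile, it pays 5.
Durable: no warranty nets 11; the warranty nets 5 − 5 = 0. Durable stays.
Fragile: no warranty nets 11; the warranty nets 5 − 13 = -8. Fragile stays.
No type deviates, so pooling is sustained.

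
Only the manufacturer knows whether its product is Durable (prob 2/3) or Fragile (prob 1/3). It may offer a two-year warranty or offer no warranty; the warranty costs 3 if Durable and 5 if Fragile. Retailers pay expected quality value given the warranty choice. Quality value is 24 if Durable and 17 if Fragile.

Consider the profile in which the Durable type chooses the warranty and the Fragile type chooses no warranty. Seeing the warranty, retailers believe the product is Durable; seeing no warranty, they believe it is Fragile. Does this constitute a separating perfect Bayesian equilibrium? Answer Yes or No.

Under these beliefs, the warranty earns price 24 and no warranty earns price 17.
Durable: the warranty nets 24 − 3 = 21; no warranty nets 17. Durable prefers the warranty.
Fragile: the warranty nets 24 − 5 = 19; no warranty nets 17. Fragile would deviate to the warranty.
Fragile has a profitable deviation, so the profile is not an equilibrium.

No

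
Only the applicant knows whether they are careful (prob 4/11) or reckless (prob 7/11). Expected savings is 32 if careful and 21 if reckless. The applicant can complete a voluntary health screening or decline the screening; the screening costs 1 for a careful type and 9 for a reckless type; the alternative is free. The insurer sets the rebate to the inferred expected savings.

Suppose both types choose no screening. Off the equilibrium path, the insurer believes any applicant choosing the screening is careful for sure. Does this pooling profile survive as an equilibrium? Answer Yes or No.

On path, the insurer holds the prior and pays 4/11·32 + 7/11·21 = 25. Off path (the screening), believing careful, it pays 32.
careful: no screening nets 25; the screening nets 32 − 1 = 31. careful would deviate.
reckless: no screening nets 25; the screening nets 32 − 9 = 23. reckless stays.
A type deviates, so pooling fails.

No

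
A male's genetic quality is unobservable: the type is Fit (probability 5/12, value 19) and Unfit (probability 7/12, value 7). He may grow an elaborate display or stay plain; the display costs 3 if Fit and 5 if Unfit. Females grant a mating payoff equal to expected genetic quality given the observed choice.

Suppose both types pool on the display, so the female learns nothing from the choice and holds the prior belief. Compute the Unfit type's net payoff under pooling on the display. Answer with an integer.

7

Pooled mating payoff = 5/12·19 + 7/12·7 = 12.
Unfit pays cost 5 for the display, so net payoff = 12 − 5 = 7.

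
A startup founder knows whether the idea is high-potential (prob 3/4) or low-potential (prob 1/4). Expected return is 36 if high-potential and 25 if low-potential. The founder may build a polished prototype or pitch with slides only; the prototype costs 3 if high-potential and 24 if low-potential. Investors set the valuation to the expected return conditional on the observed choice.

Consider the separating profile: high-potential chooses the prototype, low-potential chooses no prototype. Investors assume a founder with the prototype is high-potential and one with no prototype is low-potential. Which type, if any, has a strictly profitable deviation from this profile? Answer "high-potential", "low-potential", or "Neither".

Neither

The prototype pays 36; no prototype pays 25.
high-potential: assigned the prototype, nets 36 − 3 = 33; deviating to no prototype nets 25.
low-potential: assigned no prototype, nets 25; deviating to the prototype nets 36 − 24 = 12.
Both types strictly prefer their assigned action; no profitable deviation.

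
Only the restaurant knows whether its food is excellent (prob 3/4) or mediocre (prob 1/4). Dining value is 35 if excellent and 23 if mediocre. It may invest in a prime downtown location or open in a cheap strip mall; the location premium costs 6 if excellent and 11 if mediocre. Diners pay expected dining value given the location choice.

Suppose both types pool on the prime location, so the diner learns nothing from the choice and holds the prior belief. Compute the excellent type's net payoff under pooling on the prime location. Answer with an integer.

Pooled price premium = 3/4·35 + 1/4·23 = 32.
excellent pays cost 6 for the prime location, so net payoff = 32 − 6 = 26.

26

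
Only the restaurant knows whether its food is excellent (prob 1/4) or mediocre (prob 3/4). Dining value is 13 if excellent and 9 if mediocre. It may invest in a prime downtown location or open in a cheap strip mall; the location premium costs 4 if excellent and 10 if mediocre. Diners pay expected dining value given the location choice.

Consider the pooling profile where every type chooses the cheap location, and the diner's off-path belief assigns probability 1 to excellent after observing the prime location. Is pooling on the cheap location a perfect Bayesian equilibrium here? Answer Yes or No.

Yes

On path, the diner holds the prior and pays 1/4·13 + 3/4·9 = 10. Off path (the prime location), believing excellent, it pays 13.
excellent: the cheap location nets 10; the prime location nets 13 − 4 = 9. excellent stays.
mediocre: the cheap location nets 10; the prime location nets 13 − 10 = 3. mediocre stays.
No type deviates, so pooling is sustained.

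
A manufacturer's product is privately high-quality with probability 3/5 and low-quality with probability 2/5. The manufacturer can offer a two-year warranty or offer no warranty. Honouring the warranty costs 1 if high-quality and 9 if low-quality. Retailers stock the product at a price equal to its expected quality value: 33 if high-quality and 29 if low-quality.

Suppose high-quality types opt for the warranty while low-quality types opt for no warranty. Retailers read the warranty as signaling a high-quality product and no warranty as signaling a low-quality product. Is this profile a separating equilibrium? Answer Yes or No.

Yes

Under these beliefs, the warranty earns price 33 and no warranty earns price 29.
high-quality: the warranty nets 33 − 1 = 32; no warranty nets 29. high-quality prefers the warranty.
low-quality: the warranty nets 33 − 9 = 24; no warranty nets 29. low-quality prefers no warranty.
Neither type deviates, so the separating profile is an equilibrium.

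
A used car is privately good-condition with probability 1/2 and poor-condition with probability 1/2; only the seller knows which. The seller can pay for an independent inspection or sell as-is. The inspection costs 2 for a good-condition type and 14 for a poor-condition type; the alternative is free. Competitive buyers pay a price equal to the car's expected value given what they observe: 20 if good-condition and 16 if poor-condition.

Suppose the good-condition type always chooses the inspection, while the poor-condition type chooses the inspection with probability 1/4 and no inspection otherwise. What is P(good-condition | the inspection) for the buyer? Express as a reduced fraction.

4/5

P(the inspection) = (1/2)·1 + (1/2)·(1/4) = 5/8.
By Bayes' rule, P(good-condition | the inspection) = (1/2) / (5/8) = 4/5.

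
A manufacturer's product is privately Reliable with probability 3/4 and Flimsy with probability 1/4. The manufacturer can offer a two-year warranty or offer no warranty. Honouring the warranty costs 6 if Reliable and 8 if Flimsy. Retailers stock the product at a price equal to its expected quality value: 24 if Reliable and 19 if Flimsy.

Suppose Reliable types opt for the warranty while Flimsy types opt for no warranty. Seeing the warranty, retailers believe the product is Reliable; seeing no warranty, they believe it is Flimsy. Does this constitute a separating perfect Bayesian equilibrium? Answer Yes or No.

Under these beliefs, the warranty earns price 24 and no warranty earns price 19.
Reliable: the warranty nets 24 − 6 = 18; no warranty nets 19. Reliable would deviate to no warranty.
Flimsy: the warranty nets 24 − 8 = 16; no warranty nets 19. Flimsy prefers no warranty.
Reliable has a profitable deviation, so the profile is not an equilibrium.

No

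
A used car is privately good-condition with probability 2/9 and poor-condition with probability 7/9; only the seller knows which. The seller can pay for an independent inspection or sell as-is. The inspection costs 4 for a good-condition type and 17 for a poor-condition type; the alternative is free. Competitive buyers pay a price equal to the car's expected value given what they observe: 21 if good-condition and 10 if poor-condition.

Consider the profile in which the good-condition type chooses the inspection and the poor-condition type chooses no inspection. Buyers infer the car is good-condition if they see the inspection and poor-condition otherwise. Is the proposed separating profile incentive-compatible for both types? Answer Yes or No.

Yes

Under these beliefs, the inspection earns price 21 and no inspection earns price 10.
good-condition: the inspection nets 21 − 4 = 17; no inspection nets 10. good-condition prefers the inspection.
poor-condition: the inspection nets 21 − 17 = 4; no inspection nets 10. poor-condition prefers no inspection.
Neither type deviates, so the separating profile is an equilibrium.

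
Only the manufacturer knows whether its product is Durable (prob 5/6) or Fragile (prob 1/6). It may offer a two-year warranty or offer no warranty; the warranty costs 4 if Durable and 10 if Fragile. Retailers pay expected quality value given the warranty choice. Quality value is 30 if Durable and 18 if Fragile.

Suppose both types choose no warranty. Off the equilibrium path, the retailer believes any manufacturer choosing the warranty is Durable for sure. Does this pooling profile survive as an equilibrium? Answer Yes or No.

On path, the retailer holds the prior and pays 5/6·30 + 1/6·18 = 28. Off path (the warranty), believing Durable, it pays 30.
Durable: no warranty nets 28; the warranty nets 30 − 4 = 26. Durable stays.
Fragile: no warranty nets 28; the warranty nets 30 − 10 = 20. Fragile stays.
No type deviates, so pooling is sustained.

Yes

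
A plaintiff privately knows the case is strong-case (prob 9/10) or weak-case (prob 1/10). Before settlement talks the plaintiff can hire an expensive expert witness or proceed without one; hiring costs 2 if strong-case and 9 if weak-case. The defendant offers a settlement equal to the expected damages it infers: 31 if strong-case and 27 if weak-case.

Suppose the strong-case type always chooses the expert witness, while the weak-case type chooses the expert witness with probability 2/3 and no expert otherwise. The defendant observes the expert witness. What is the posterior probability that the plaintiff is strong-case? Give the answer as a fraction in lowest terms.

P(the expert witness) = (9/10)·1 + (1/10)·(2/3) = 29/30.
By Bayes' rule, P(strong-case | the expert witness) = (9/10) / (29/30) = 27/29.

27/29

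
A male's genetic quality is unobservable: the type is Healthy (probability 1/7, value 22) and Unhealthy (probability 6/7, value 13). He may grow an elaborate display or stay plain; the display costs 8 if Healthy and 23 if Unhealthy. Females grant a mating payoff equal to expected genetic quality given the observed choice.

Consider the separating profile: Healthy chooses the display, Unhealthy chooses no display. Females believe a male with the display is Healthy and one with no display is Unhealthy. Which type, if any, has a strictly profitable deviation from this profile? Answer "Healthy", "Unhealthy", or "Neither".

Neither

The display pays 22; no display pays 13.
Healthy: assigned the display, nets 22 − 8 = 14; deviating to no display nets 13.
Unhealthy: assigned no display, nets 13; deviating to the display nets 22 − 23 = -1.
Both types strictly prefer their assigned action; no profitable deviation.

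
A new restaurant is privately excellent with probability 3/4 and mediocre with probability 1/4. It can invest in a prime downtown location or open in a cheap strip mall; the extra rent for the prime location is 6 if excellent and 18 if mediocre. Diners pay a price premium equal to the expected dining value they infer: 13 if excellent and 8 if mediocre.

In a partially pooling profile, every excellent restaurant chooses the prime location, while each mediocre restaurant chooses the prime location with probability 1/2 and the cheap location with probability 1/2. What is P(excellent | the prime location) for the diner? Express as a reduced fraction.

P(the prime location) = (3/4)·1 + (1/4)·(1/2) = 7/8.
By Bayes' rule, P(excellent | the prime location) = (3/4) / (7/8) = 6/7.

6/7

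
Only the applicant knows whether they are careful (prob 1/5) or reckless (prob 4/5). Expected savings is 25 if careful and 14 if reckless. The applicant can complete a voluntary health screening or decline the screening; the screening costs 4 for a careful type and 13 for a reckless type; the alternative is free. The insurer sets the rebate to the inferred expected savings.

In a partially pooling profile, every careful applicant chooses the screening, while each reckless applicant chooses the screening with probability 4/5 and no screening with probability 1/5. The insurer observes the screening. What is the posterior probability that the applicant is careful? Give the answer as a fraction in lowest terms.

P(the screening) = (1/5)·1 + (4/5)·(4/5) = 21/25.
By Bayes' rule, P(careful | the screening) = (1/5) / (21/25) = 5/21.

5/21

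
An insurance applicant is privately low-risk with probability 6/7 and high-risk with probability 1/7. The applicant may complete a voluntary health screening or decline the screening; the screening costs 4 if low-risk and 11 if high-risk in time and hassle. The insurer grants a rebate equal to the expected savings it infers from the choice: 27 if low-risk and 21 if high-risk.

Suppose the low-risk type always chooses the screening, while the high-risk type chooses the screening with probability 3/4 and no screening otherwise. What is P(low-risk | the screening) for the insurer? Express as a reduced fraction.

8/9

P(the screening) = (6/7)·1 + (1/7)·(3/4) = 27/28.
By Bayes' rule, P(low-risk | the screening) = (6/7) / (27/28) = 8/9.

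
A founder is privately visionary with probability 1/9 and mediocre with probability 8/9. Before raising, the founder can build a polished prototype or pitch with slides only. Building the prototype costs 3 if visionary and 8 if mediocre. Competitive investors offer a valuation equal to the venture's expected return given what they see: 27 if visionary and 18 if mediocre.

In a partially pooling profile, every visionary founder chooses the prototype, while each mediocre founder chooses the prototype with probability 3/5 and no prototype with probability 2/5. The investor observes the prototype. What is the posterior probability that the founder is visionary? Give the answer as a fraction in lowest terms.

5/29

P(the prototype) = (1/9)·1 + (8/9)·(3/5) = 29/45.
By Bayes' rule, P(visionary | the prototype) = (1/9) / (29/45) = 5/29.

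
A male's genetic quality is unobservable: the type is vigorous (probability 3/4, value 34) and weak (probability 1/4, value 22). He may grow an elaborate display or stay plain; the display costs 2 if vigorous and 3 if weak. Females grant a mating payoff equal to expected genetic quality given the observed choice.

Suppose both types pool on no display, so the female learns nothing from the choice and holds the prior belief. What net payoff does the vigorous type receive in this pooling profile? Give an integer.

31

Pooled mating payoff = 3/4·34 + 1/4·22 = 31.
vigorous pays no cost for no display, so net payoff = 31.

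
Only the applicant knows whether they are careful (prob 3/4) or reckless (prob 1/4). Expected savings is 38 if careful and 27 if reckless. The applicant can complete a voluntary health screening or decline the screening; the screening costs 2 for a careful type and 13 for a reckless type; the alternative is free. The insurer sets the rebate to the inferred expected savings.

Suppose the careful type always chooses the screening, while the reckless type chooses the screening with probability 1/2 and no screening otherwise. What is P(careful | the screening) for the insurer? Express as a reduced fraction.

P(the screening) = (3/4)·1 + (1/4)·(1/2) = 7/8.
By Bayes' rule, P(careful | the screening) = (3/4) / (7/8) = 6/7.

6/7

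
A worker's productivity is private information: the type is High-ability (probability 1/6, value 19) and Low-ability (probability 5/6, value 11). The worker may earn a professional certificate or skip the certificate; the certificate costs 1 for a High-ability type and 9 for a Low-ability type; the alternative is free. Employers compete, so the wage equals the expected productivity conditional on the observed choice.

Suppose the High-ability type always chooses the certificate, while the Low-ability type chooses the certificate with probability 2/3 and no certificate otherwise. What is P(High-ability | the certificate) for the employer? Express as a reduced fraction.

3/13

P(the certificate) = (1/6)·1 + (5/6)·(2/3) = 13/18.
By Bayes' rule, P(High-ability | the certificate) = (1/6) / (13/18) = 3/13.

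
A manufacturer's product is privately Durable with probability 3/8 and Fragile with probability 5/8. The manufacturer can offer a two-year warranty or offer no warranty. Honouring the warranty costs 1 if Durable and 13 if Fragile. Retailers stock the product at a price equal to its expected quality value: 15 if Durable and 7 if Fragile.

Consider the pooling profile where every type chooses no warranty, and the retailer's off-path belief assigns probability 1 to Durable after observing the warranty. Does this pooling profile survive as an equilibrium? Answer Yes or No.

On path, the retailer holds the prior and pays 3/8·15 + 5/8·7 = 10. Off path (the warranty), believing Durable, it pays 15.
Durable: no warranty nets 10; the warranty nets 15 − 1 = 14. Durable would deviate.
Fragile: no warranty nets 10; the warranty nets 15 − 13 = 2. Fragile stays.
A type deviates, so pooling fails.

No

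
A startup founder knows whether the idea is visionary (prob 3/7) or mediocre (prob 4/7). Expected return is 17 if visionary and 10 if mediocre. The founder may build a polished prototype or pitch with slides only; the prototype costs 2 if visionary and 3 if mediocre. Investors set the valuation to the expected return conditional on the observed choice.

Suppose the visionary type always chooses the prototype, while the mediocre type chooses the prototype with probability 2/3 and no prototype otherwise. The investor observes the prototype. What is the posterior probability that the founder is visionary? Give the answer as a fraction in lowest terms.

P(the prototype) = (3/7)·1 + (4/7)·(2/3) = 17/21.
By Bayes' rule, P(visionary | the prototype) = (3/7) / (17/21) = 9/17.

9/17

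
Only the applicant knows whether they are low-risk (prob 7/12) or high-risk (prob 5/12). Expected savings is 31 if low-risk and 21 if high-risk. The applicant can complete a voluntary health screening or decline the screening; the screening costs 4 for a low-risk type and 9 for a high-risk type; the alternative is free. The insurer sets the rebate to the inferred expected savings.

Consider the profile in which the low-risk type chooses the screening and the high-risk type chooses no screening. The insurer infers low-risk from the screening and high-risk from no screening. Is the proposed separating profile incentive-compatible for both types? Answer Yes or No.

No

Under these beliefs, the screening earns rebate 31 and no screening earns rebate 21.
low-risk: the screening nets 31 − 4 = 27; no screening nets 21. low-risk prefers the screening.
high-risk: the screening nets 31 − 9 = 22; no screening nets 21. high-risk would deviate to the screening.
high-risk has a profitable deviation, so the profile is not an equilibrium.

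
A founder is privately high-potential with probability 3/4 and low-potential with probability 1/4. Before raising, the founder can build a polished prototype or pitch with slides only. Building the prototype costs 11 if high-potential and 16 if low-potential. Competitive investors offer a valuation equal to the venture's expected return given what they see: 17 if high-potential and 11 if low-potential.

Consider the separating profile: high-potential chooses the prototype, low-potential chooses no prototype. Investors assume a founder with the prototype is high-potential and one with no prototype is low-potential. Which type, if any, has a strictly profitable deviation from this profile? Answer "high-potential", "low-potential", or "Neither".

The prototype pays 17; no prototype pays 11.
high-potential: assigned the prototype, nets 17 − 11 = 6; deviating to no prototype nets 11.
low-potential: assigned no prototype, nets 11; deviating to the prototype nets 17 − 16 = 1.
The high-potential type gains 5 by deviating.

high-potential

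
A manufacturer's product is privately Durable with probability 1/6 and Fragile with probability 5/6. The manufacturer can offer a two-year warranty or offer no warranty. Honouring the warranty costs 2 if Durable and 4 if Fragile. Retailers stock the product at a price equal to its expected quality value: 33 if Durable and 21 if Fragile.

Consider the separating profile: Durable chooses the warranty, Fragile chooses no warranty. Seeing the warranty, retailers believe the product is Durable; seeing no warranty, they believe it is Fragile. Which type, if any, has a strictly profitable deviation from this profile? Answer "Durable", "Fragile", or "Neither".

The warranty pays 33; no warranty pays 21.
Durable: assigned the warranty, nets 33 − 2 = 31; deviating to no warranty nets 21.
Fragile: assigned no warranty, nets 21; deviating to the warranty nets 33 − 4 = 29.
The Fragile type gains 8 by deviating.

Fragile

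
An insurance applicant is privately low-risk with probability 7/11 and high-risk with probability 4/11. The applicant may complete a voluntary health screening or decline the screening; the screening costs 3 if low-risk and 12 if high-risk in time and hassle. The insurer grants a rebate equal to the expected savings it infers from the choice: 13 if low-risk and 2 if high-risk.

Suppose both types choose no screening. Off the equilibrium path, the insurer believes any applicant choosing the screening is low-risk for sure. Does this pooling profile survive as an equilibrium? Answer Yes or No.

No

On path, the insurer holds the prior and pays 7/11·13 + 4/11·2 = 9. Off path (the screening), believing low-risk, it pays 13.
low-risk: no screening nets 9; the screening nets 13 − 3 = 10. low-risk would deviate.
high-risk: no screening nets 9; the screening nets 13 − 12 = 1. high-risk stays.
A type deviates, so pooling fails.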